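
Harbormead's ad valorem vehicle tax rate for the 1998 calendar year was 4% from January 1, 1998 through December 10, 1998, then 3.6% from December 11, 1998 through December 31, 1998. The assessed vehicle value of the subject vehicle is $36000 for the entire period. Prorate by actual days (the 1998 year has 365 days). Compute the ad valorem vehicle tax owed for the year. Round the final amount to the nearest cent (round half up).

January 1 – December 10, 1998: 344 days at 4% → $36000 × 4% × 344/365 = $1357.1507
December 11 – December 31, 1998: 21 days at 3.6% → $36000 × 3.6% × 21/365 = $74.5644
Total = $1431.7151

$1431.72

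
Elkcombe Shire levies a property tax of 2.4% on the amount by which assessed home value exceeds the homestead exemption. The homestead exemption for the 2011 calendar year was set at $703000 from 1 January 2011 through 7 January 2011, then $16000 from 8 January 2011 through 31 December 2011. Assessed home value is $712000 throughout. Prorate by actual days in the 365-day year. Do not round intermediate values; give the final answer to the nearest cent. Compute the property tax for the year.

1 January – 7 January 2011: 7 days, exemption $703000 → ($712000 − $703000) × 2.4% × 7/365 = $4.1425
8 January – 31 December 2011: 358 days, exemption $16000 → ($712000 − $16000) × 2.4% × 358/365 = $16383.6493
Total = $16387.7918

$16387.79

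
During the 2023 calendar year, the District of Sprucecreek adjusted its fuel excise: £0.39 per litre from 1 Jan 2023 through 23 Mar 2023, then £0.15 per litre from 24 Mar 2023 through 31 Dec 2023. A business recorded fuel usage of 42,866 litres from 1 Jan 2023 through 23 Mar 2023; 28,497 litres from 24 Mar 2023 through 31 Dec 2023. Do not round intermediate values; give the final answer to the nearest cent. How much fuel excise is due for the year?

1 Jan – 23 Mar 2023: 42,866 litres at £0.39/litre → £16,717.74
24 Mar – 31 Dec 2023: 28,497 litres at £0.15/litre → £4,274.55

£20,992.29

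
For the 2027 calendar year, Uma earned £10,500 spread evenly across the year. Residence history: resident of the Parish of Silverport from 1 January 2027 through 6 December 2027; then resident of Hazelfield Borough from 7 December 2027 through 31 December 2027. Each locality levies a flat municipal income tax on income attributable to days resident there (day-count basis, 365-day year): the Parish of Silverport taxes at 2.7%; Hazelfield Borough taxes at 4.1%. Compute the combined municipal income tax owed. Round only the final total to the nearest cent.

£293.57

The Parish of Silverport, 1 January – 6 December 2027: 340 days → £10,500 × 2.7% × 340/365 = £264.0822
Hazelfield Borough, 7 December – 31 December 2027: 25 days → £10,500 × 4.1% × 25/365 = £29.4863
Total = £293.5685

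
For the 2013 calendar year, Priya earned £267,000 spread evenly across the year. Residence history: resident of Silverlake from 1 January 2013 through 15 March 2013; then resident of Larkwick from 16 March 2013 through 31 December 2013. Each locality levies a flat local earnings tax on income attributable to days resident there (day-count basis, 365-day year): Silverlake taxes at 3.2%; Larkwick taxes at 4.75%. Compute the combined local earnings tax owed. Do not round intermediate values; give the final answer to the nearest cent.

Silverlake, 1 January – 15 March 2013: 74 days → £267,000 × 3.2% × 74/365 = £1,732.2082
Larkwick, 16 March – 31 December 2013: 291 days → £267,000 × 4.75% × 291/365 = £10,111.2534
Total = £11,843.4616

£11,843.46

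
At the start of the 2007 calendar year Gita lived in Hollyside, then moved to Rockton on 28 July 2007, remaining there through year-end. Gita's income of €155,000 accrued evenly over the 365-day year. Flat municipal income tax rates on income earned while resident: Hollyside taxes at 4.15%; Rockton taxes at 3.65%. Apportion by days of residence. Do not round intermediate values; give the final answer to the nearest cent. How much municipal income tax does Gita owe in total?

€6,099.14

Hollyside, 1 January – 27 July 2007: 208 days → €155,000 × 4.15% × 208/365 = €3,665.6438
Rockton, 28 July – 31 December 2007: 157 days → €155,000 × 3.65% × 157/365 = €2,433.5000
Total = €6,099.1438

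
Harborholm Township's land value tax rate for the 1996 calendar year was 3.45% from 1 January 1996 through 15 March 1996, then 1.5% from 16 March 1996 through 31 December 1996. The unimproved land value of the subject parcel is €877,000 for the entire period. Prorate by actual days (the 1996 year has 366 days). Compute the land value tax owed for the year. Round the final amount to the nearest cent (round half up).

1 January – 15 March 1996: 75 days at 3.45% → €877,000 × 3.45% × 75/366 = €6,200.1025
16 March – 31 December 1996: 291 days at 1.5% → €877,000 × 1.5% × 291/366 = €10,459.3033
Total = €16,659.4057

€16,659.41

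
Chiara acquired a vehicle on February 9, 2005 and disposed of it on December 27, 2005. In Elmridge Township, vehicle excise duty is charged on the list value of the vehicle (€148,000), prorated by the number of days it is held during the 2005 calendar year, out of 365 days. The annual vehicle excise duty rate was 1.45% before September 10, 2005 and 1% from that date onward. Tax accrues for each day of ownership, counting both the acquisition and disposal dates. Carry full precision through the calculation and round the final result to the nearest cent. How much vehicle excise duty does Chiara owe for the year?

February 9 – September 9, 2005: 213 days at 1.45% → €148,000 × 1.45% × 213/365 = €1,252.3233
September 10 – December 27, 2005: 109 days at 1% → €148,000 × 1% × 109/365 = €441.9726
Total = €1,694.2959

€1,694.30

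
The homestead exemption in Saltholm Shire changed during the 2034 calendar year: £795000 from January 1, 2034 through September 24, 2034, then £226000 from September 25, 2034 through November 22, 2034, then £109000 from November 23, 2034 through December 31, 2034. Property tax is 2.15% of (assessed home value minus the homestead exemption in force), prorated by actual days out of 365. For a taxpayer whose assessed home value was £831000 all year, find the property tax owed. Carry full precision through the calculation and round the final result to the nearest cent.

£4327.39

January 1 – September 24, 2034: 267 days, exemption £795000 → (£831000 − £795000) × 2.15% × 267/365 = £566.1863
September 25 – November 22, 2034: 59 days, exemption £226000 → (£831000 − £226000) × 2.15% × 59/365 = £2102.5822
November 23 – December 31, 2034: 39 days, exemption £109000 → (£831000 − £109000) × 2.15% × 39/365 = £1658.6219
Total = £4327.3904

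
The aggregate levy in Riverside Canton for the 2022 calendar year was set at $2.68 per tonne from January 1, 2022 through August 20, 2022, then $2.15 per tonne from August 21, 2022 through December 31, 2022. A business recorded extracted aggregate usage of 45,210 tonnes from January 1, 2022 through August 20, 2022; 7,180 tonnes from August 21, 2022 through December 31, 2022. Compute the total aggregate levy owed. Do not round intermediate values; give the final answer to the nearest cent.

$136,599.80

January 1 – August 20, 2022: 45,210 tonnes at $2.68/tonne → $121,162.80
August 21 – December 31, 2022: 7,180 tonnes at $2.15/tonne → $15,437.00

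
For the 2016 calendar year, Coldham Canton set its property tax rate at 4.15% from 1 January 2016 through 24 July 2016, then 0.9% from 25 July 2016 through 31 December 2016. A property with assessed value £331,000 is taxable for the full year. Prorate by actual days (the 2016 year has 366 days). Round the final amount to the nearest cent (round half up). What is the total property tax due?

1 January – 24 July 2016: 206 days at 4.15% → £331,000 × 4.15% × 206/366 = £7,731.4727
25 July – 31 December 2016: 160 days at 0.9% → £331,000 × 0.9% × 160/366 = £1,302.2951
Total = £9,033.7678

£9,033.77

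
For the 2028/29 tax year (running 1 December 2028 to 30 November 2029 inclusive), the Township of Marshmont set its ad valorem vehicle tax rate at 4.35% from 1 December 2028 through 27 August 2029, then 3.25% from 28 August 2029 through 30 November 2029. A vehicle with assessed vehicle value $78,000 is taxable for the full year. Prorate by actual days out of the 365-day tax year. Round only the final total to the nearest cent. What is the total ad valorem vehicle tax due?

$3,169.68

1 December 2028 – 27 August 2029: 270 days at 4.35% → $78,000 × 4.35% × 270/365 = $2,509.8904
28 August – 30 November 2029: 95 days at 3.25% → $78,000 × 3.25% × 95/365 = $659.7945
Total = $3,169.6849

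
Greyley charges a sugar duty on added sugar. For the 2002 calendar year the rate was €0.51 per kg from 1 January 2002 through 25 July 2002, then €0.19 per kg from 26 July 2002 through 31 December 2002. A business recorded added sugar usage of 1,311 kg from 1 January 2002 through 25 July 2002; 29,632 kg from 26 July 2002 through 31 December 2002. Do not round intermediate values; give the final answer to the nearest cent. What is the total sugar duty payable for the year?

1 January – 25 July 2002: 1,311 kg at €0.51/kg → €668.61
26 July – 31 December 2002: 29,632 kg at €0.19/kg → €5,630.08

€6,298.69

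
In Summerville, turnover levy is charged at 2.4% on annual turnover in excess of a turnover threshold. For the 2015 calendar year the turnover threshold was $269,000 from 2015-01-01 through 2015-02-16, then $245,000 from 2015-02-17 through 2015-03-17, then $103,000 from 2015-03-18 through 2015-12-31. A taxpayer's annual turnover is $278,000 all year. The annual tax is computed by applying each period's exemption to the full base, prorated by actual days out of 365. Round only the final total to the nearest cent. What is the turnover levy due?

$3,416.22

2015-01-01 to 2015-02-16: 47 days, exemption $269,000 → ($278,000 − $269,000) × 2.4% × 47/365 = $27.8137
2015-02-17 to 2015-03-17: 29 days, exemption $245,000 → ($278,000 − $245,000) × 2.4% × 29/365 = $62.9260
2015-03-18 to 2015-12-31: 289 days, exemption $103,000 → ($278,000 − $103,000) × 2.4% × 289/365 = $3,325.4795
Total = $3,416.2192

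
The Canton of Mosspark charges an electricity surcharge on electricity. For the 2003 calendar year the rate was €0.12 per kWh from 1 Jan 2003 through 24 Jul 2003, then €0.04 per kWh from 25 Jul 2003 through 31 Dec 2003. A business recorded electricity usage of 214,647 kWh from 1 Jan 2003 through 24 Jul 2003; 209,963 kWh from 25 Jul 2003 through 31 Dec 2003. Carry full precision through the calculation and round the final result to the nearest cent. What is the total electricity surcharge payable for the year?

€34156.16

1 Jan – 24 Jul 2003: 214,647 kWh at €0.12/kWh → €25757.64
25 Jul – 31 Dec 2003: 209,963 kWh at €0.04/kWh → €8398.52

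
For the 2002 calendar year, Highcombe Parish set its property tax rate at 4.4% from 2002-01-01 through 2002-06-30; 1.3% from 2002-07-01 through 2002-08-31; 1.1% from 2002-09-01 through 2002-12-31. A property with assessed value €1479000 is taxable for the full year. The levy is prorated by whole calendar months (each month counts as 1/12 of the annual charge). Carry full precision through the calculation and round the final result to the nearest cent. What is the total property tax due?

2002-01-01 to 2002-06-30: 6 months at 4.4% → €1479000 × 4.4% × 6/12 = €32538.0000
2002-07-01 to 2002-08-31: 2 months at 1.3% → €1479000 × 1.3% × 2/12 = €3204.5000
2002-09-01 to 2002-12-31: 4 months at 1.1% → €1479000 × 1.1% × 4/12 = €5423.0000
Total = €41165.5000

€41165.50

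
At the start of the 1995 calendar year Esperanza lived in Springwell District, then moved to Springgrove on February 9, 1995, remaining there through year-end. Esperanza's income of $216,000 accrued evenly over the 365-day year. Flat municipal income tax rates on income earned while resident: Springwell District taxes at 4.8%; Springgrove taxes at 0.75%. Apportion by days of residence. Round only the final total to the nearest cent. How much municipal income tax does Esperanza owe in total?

Springwell District, January 1 – February 8, 1995: 39 days → $216,000 × 4.8% × 39/365 = $1,107.8137
Springgrove, February 9 – December 31, 1995: 326 days → $216,000 × 0.75% × 326/365 = $1,446.9041
Total = $2,554.7178

$2,554.72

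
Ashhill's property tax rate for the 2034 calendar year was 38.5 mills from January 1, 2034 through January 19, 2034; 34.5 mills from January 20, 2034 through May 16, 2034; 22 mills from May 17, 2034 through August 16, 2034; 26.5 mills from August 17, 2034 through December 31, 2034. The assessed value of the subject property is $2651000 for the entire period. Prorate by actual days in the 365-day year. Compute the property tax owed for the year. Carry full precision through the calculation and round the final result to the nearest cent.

January 1 – January 19, 2034: 19 days at 38.5 mills → $2651000 × 3.85% × 19/365 = $5312.8945
January 20 – May 16, 2034: 117 days at 34.5 mills → $2651000 × 3.45% × 117/365 = $29317.1548
May 17 – August 16, 2034: 92 days at 22 mills → $2651000 × 2.2% × 92/365 = $14700.3397
August 17 – December 31, 2034: 137 days at 26.5 mills → $2651000 × 2.65% × 137/365 = $26368.3712
Total = $75698.7603

$75698.76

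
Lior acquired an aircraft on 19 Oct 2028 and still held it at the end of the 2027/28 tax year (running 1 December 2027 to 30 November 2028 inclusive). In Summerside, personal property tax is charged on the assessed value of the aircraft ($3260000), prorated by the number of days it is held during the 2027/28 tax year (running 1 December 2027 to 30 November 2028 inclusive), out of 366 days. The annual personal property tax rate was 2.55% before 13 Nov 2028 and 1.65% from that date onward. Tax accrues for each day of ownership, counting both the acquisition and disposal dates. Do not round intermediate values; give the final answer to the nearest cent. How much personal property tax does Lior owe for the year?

$8323.69

19 Oct – 12 Nov 2028: 25 days at 2.55% → $3260000 × 2.55% × 25/366 = $5678.2787
13 Nov – 30 Nov 2028: 18 days at 1.65% → $3260000 × 1.65% × 18/366 = $2645.4098
Total = $8323.6885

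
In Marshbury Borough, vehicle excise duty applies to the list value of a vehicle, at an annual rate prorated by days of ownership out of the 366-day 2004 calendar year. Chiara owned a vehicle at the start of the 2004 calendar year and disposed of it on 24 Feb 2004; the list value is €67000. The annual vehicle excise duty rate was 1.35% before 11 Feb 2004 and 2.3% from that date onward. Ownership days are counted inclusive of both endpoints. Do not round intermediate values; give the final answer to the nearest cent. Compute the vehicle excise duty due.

€160.27

1 Jan – 10 Feb 2004: 41 days at 1.35% → €67000 × 1.35% × 41/366 = €101.3238
11 Feb – 24 Feb 2004: 14 days at 2.3% → €67000 × 2.3% × 14/366 = €58.9454
Total = €160.2691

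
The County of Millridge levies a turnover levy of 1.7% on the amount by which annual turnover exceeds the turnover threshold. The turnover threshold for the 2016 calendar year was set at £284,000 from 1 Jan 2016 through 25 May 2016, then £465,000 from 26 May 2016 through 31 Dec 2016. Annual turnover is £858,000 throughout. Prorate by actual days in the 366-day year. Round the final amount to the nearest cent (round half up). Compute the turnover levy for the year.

£7,908.44

1 Jan – 25 May 2016: 146 days, exemption £284,000 → (£858,000 − £284,000) × 1.7% × 146/366 = £3,892.5355
26 May – 31 Dec 2016: 220 days, exemption £465,000 → (£858,000 − £465,000) × 1.7% × 220/366 = £4,015.9016
Total = £7,908.4372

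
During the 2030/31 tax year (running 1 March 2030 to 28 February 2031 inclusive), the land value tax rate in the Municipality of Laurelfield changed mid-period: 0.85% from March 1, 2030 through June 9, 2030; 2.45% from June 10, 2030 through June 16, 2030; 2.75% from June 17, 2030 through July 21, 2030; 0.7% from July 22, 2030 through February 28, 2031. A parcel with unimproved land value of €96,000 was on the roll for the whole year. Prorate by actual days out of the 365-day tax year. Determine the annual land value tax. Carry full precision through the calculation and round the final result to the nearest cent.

March 1 – June 9, 2030: 101 days at 0.85% → €96,000 × 0.85% × 101/365 = €225.7973
June 10 – June 16, 2030: 7 days at 2.45% → €96,000 × 2.45% × 7/365 = €45.1068
June 17 – July 21, 2030: 35 days at 2.75% → €96,000 × 2.75% × 35/365 = €253.1507
July 22, 2030 – February 28, 2031: 222 days at 0.7% → €96,000 × 0.7% × 222/365 = €408.7233
Total = €932.7781

€932.78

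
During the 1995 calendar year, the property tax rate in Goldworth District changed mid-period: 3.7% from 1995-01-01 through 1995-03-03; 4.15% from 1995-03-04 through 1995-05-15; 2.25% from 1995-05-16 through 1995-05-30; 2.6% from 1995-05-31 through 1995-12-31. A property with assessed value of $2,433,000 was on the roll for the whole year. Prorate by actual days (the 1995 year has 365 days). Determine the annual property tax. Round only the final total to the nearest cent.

$74,996.39

1995-01-01 to 1995-03-03: 62 days at 3.7% → $2,433,000 × 3.7% × 62/365 = $15,291.2384
1995-03-04 to 1995-05-15: 73 days at 4.15% → $2,433,000 × 4.15% × 73/365 = $20,193.9000
1995-05-16 to 1995-05-30: 15 days at 2.25% → $2,433,000 × 2.25% × 15/365 = $2,249.6918
1995-05-31 to 1995-12-31: 215 days at 2.6% → $2,433,000 × 2.6% × 215/365 = $37,261.5616
Total = $74,996.3918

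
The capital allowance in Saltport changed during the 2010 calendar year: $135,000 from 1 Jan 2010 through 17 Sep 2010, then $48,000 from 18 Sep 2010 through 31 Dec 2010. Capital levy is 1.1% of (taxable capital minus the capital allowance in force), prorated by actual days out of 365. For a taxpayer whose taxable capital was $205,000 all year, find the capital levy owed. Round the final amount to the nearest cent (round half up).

$1,045.30

1 Jan – 17 Sep 2010: 260 days, exemption $135,000 → ($205,000 − $135,000) × 1.1% × 260/365 = $548.4932
18 Sep – 31 Dec 2010: 105 days, exemption $48,000 → ($205,000 − $48,000) × 1.1% × 105/365 = $496.8082
Total = $1,045.3014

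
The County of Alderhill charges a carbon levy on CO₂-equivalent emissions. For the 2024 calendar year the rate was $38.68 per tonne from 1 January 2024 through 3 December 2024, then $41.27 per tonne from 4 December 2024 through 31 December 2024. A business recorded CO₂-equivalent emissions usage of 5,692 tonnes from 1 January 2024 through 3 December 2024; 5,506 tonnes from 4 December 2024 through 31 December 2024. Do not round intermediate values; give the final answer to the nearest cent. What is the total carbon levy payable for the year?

1 January – 3 December 2024: 5,692 tonnes at $38.68/tonne → $220,166.56
4 December – 31 December 2024: 5,506 tonnes at $41.27/tonne → $227,232.62

$447,399.18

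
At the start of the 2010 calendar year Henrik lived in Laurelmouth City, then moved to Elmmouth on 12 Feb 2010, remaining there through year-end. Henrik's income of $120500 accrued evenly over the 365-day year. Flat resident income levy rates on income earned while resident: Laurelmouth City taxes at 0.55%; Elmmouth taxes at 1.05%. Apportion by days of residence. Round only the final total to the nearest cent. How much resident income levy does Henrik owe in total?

Laurelmouth City, 1 Jan – 11 Feb 2010: 42 days → $120500 × 0.55% × 42/365 = $76.2616
Elmmouth, 12 Feb – 31 Dec 2010: 323 days → $120500 × 1.05% × 323/365 = $1119.6596
Total = $1195.9212

$1195.92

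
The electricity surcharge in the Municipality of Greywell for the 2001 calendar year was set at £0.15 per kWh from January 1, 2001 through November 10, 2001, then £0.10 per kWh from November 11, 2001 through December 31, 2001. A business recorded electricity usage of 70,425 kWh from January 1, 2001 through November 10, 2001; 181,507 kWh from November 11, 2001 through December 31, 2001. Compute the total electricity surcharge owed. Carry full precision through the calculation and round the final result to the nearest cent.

£28,714.45

January 1 – November 10, 2001: 70,425 kWh at £0.15/kWh → £10,563.75
November 11 – December 31, 2001: 181,507 kWh at £0.10/kWh → £18,150.70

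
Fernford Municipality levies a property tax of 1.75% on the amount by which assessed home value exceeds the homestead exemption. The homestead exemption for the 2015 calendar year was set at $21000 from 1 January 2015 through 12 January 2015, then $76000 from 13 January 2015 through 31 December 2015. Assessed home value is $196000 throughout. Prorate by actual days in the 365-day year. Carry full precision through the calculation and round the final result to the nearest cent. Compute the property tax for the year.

1 January – 12 January 2015: 12 days, exemption $21000 → ($196000 − $21000) × 1.75% × 12/365 = $100.6849
13 January – 31 December 2015: 353 days, exemption $76000 → ($196000 − $76000) × 1.75% × 353/365 = $2030.9589
Total = $2131.6438

$2131.64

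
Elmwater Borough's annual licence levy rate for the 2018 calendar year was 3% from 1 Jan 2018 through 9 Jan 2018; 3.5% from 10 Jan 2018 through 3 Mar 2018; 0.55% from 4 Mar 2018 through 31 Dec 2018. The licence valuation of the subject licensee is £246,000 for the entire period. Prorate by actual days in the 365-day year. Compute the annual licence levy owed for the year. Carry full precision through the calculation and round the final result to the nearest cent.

1 Jan – 9 Jan 2018: 9 days at 3% → £246,000 × 3% × 9/365 = £181.9726
10 Jan – 3 Mar 2018: 53 days at 3.5% → £246,000 × 3.5% × 53/365 = £1,250.2192
4 Mar – 31 Dec 2018: 303 days at 0.55% → £246,000 × 0.55% × 303/365 = £1,123.1753
Total = £2,555.3671

£2,555.37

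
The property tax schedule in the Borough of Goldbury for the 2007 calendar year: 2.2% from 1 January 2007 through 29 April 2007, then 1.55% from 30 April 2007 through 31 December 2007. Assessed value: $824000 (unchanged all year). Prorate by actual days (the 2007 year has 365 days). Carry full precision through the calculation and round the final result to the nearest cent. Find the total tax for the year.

$14518.20

1 January – 29 April 2007: 119 days at 2.2% → $824000 × 2.2% × 119/365 = $5910.2247
30 April – 31 December 2007: 246 days at 1.55% → $824000 × 1.55% × 246/365 = $8607.9781
Total = $14518.2027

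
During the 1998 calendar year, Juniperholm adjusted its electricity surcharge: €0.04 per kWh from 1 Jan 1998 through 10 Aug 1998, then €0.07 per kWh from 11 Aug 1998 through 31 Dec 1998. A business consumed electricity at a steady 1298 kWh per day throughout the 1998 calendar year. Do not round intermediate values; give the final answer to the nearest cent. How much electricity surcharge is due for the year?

€24519.22

1 Jan – 10 Aug 1998: 222 days × 1298 kWh/day = 288,156 kWh at €0.04/kWh → €11526.24
11 Aug – 31 Dec 1998: 143 days × 1298 kWh/day = 185,614 kWh at €0.07/kWh → €12992.98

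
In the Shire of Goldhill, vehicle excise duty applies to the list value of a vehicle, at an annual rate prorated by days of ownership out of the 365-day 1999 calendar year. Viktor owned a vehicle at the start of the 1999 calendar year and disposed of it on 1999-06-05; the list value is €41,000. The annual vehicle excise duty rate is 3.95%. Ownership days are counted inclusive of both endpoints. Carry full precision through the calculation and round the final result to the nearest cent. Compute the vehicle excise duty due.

€692.17

Days held (1999-01-01 to 1999-06-05): 156 out of 365
Tax = €41,000 × 3.95% × 156/365 = €692.1699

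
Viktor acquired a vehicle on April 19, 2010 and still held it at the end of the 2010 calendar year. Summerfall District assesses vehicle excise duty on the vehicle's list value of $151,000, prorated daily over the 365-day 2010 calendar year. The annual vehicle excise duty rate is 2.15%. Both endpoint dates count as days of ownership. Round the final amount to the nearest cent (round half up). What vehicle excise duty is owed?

$2,285.89

Days held (April 19 – December 31, 2010): 257 out of 365
Tax = $151,000 × 2.15% × 257/365 = $2,285.8918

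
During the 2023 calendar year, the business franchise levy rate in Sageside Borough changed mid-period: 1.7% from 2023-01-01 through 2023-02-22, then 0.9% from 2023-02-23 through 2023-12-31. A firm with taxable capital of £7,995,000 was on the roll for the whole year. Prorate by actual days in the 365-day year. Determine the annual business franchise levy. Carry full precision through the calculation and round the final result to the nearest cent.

£81,242.34

2023-01-01 to 2023-02-22: 53 days at 1.7% → £7,995,000 × 1.7% × 53/365 = £19,735.6027
2023-02-23 to 2023-12-31: 312 days at 0.9% → £7,995,000 × 0.9% × 312/365 = £61,506.7397
Total = £81,242.3425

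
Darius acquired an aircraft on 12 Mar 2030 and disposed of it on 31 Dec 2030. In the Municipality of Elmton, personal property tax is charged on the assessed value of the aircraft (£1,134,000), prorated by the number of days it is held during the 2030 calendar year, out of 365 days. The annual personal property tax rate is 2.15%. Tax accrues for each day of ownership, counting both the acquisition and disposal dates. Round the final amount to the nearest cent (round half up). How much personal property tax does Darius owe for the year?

Days held (12 Mar – 31 Dec 2030): 295 out of 365
Tax = £1,134,000 × 2.15% × 295/365 = £19,705.1918

£19,705.19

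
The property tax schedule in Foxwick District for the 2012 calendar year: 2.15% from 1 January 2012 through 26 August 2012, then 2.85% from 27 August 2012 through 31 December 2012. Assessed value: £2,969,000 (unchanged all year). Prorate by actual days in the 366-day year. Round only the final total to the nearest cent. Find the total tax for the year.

£71,045.09

1 January – 26 August 2012: 239 days at 2.15% → £2,969,000 × 2.15% × 239/366 = £41,683.6243
27 August – 31 December 2012: 127 days at 2.85% → £2,969,000 × 2.85% × 127/366 = £29,361.4631
Total = £71,045.0874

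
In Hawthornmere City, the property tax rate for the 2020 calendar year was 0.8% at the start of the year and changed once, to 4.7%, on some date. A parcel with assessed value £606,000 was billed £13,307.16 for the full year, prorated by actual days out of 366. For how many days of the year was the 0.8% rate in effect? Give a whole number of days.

235 days

Let d = days at the first rate; then 366 − d days at the second rate.
£606,000 × [0.8%·d + 4.7%·(366−d)] / 366 = £13,307.16
Solving gives d = 235, so the new rate took effect on 23 Aug 2020.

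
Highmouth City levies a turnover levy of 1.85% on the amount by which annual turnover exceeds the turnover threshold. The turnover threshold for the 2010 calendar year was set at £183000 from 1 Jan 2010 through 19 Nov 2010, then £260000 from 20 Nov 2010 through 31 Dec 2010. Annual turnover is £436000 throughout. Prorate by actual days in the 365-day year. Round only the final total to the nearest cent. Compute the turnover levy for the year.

£4516.58

1 Jan – 19 Nov 2010: 323 days, exemption £183000 → (£436000 − £183000) × 1.85% × 323/365 = £4141.9219
20 Nov – 31 Dec 2010: 42 days, exemption £260000 → (£436000 − £260000) × 1.85% × 42/365 = £374.6630
Total = £4516.5849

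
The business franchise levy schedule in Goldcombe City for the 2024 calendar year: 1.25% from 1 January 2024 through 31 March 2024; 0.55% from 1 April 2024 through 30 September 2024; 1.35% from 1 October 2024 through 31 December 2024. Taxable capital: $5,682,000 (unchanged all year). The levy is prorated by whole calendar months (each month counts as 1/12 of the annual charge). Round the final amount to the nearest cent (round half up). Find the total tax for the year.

1 January – 31 March 2024: 3 months at 1.25% → $5,682,000 × 1.25% × 3/12 = $17,756.2500
1 April – 30 September 2024: 6 months at 0.55% → $5,682,000 × 0.55% × 6/12 = $15,625.5000
1 October – 31 December 2024: 3 months at 1.35% → $5,682,000 × 1.35% × 3/12 = $19,176.7500
Total = $52,558.5000

$52,558.50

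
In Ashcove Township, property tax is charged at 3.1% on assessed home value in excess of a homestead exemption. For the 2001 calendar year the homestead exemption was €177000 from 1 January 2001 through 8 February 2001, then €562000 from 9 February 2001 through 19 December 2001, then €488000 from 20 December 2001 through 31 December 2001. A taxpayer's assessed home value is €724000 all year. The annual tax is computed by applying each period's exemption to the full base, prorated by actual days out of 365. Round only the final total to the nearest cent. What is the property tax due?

1 January – 8 February 2001: 39 days, exemption €177000 → (€724000 − €177000) × 3.1% × 39/365 = €1811.8438
9 February – 19 December 2001: 314 days, exemption €562000 → (€724000 − €562000) × 3.1% × 314/365 = €4320.2959
20 December – 31 December 2001: 12 days, exemption €488000 → (€724000 − €488000) × 3.1% × 12/365 = €240.5260
Total = €6372.6658

€6372.67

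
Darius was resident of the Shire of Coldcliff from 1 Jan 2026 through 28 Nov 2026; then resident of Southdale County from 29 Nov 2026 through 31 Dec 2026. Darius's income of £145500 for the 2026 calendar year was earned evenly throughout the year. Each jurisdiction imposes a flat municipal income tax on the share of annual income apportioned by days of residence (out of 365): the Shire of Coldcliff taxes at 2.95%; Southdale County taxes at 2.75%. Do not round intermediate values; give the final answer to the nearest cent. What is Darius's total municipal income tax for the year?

The Shire of Coldcliff, 1 Jan – 28 Nov 2026: 332 days → £145500 × 2.95% × 332/365 = £3904.1836
Southdale County, 29 Nov – 31 Dec 2026: 33 days → £145500 × 2.75% × 33/365 = £361.7568
Total = £4265.9404

£4265.94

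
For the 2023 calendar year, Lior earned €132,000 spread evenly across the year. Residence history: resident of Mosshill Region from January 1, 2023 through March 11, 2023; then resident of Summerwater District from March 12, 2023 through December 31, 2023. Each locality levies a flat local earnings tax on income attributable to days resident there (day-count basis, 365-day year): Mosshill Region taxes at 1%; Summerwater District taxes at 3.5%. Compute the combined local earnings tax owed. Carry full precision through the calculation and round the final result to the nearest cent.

€3,987.12

Mosshill Region, January 1 – March 11, 2023: 70 days → €132,000 × 1% × 70/365 = €253.1507
Summerwater District, March 12 – December 31, 2023: 295 days → €132,000 × 3.5% × 295/365 = €3,733.9726
Total = €3,987.1233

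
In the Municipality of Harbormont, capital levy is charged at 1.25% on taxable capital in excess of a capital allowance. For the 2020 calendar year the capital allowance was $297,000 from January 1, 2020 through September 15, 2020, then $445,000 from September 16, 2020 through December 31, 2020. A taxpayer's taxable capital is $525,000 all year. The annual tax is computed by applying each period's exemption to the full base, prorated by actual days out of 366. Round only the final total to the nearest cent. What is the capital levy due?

$2,309.15

January 1 – September 15, 2020: 259 days, exemption $297,000 → ($525,000 − $297,000) × 1.25% × 259/366 = $2,016.8033
September 16 – December 31, 2020: 107 days, exemption $445,000 → ($525,000 − $445,000) × 1.25% × 107/366 = $292.3497
Total = $2,309.1530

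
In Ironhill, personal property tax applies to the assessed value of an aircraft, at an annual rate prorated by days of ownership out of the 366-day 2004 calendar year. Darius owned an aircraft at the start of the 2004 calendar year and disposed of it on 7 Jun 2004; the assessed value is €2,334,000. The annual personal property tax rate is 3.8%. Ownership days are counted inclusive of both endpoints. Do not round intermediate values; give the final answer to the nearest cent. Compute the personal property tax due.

Days held (1 Jan – 7 Jun 2004): 159 out of 366
Tax = €2,334,000 × 3.8% × 159/366 = €38,530.1311

€38,530.13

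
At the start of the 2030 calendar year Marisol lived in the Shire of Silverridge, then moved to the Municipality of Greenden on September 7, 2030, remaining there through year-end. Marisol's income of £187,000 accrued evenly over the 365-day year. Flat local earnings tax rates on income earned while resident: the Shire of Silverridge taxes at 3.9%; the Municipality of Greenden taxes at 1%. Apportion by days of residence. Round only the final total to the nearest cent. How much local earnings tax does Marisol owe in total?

£5,569.53

The Shire of Silverridge, January 1 – September 6, 2030: 249 days → £187,000 × 3.9% × 249/365 = £4,975.2247
The Municipality of Greenden, September 7 – December 31, 2030: 116 days → £187,000 × 1% × 116/365 = £594.3014
Total = £5,569.5260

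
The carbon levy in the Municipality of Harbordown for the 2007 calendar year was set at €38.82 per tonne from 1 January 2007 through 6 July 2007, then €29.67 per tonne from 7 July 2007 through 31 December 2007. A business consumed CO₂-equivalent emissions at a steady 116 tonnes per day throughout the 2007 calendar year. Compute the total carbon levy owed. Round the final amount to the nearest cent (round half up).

1 January – 6 July 2007: 187 days × 116 tonnes/day = 21,692 tonnes at €38.82/tonne → €842083.44
7 July – 31 December 2007: 178 days × 116 tonnes/day = 20,648 tonnes at €29.67/tonne → €612626.16

€1454709.60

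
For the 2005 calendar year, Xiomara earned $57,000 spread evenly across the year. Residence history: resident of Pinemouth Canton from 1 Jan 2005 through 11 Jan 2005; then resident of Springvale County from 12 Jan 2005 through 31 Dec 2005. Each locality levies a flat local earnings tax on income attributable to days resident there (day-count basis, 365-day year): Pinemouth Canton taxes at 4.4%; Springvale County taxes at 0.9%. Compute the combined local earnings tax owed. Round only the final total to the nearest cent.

$573.12

Pinemouth Canton, 1 Jan – 11 Jan 2005: 11 days → $57,000 × 4.4% × 11/365 = $75.5836
Springvale County, 12 Jan – 31 Dec 2005: 354 days → $57,000 × 0.9% × 354/365 = $497.5397
Total = $573.1233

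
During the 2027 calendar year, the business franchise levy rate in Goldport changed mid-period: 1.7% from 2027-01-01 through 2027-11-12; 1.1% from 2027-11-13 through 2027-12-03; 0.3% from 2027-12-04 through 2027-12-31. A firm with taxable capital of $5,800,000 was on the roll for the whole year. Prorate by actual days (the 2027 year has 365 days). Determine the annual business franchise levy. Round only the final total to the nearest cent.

$90,368.77

2027-01-01 to 2027-11-12: 316 days at 1.7% → $5,800,000 × 1.7% × 316/365 = $85,363.2877
2027-11-13 to 2027-12-03: 21 days at 1.1% → $5,800,000 × 1.1% × 21/365 = $3,670.6849
2027-12-04 to 2027-12-31: 28 days at 0.3% → $5,800,000 × 0.3% × 28/365 = $1,334.7945
Total = $90,368.7671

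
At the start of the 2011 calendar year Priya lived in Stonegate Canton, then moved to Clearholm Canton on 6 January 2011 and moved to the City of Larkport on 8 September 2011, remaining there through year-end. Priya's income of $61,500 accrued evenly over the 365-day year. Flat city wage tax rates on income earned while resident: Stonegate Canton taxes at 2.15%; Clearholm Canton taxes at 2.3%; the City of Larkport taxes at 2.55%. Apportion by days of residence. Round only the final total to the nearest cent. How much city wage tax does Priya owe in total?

$1,461.68

Stonegate Canton, 1 January – 5 January 2011: 5 days → $61,500 × 2.15% × 5/365 = $18.1130
Clearholm Canton, 6 January – 7 September 2011: 245 days → $61,500 × 2.3% × 245/365 = $949.4589
The City of Larkport, 8 September – 31 December 2011: 115 days → $61,500 × 2.55% × 115/365 = $494.1062
Total = $1,461.6781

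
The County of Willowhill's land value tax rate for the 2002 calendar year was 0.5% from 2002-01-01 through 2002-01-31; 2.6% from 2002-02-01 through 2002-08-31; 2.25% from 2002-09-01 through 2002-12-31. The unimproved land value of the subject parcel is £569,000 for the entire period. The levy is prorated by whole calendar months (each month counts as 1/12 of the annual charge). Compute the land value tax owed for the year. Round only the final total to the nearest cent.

£13,134.42

2002-01-01 to 2002-01-31: 1 month at 0.5% → £569,000 × 0.5% × 1/12 = £237.0833
2002-02-01 to 2002-08-31: 7 months at 2.6% → £569,000 × 2.6% × 7/12 = £8,629.8333
2002-09-01 to 2002-12-31: 4 months at 2.25% → £569,000 × 2.25% × 4/12 = £4,267.5000
Total = £13,134.4167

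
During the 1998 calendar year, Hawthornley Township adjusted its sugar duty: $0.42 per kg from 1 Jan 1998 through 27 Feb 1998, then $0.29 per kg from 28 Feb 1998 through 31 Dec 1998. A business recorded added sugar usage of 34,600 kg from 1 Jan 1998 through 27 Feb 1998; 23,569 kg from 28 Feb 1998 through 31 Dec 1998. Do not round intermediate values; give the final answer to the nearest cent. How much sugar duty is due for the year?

$21,367.01

1 Jan – 27 Feb 1998: 34,600 kg at $0.42/kg → $14,532.00
28 Feb – 31 Dec 1998: 23,569 kg at $0.29/kg → $6,835.01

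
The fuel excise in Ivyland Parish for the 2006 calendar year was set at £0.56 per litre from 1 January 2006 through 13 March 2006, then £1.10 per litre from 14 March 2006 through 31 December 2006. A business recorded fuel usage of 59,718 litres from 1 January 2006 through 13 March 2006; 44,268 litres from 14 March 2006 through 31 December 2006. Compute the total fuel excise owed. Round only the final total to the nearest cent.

£82,136.88

1 January – 13 March 2006: 59,718 litres at £0.56/litre → £33,442.08
14 March – 31 December 2006: 44,268 litres at £1.10/litre → £48,694.80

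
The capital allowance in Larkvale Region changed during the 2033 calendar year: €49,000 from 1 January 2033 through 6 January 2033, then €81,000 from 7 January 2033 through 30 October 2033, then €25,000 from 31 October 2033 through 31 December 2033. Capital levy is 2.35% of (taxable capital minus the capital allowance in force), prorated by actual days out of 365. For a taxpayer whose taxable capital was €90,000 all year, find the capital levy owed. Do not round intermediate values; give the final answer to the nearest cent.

1 January – 6 January 2033: 6 days, exemption €49,000 → (€90,000 − €49,000) × 2.35% × 6/365 = €15.8384
7 January – 30 October 2033: 297 days, exemption €81,000 → (€90,000 − €81,000) × 2.35% × 297/365 = €172.0973
31 October – 31 December 2033: 62 days, exemption €25,000 → (€90,000 − €25,000) × 2.35% × 62/365 = €259.4658
Total = €447.4014

€447.40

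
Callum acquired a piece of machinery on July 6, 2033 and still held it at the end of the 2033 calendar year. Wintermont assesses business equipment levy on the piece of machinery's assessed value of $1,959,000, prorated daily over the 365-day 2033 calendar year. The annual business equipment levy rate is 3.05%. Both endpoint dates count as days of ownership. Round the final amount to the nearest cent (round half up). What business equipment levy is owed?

$29,301.81

Days held (July 6 – December 31, 2033): 179 out of 365
Tax = $1,959,000 × 3.05% × 179/365 = $29,301.8096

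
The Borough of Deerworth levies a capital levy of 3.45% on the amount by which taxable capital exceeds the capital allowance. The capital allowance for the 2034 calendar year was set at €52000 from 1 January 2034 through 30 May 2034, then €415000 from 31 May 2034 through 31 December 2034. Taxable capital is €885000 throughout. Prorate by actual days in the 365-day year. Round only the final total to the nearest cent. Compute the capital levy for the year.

1 January – 30 May 2034: 150 days, exemption €52000 → (€885000 − €52000) × 3.45% × 150/365 = €11810.3425
31 May – 31 December 2034: 215 days, exemption €415000 → (€885000 − €415000) × 3.45% × 215/365 = €9551.3014
Total = €21361.6438

€21361.64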